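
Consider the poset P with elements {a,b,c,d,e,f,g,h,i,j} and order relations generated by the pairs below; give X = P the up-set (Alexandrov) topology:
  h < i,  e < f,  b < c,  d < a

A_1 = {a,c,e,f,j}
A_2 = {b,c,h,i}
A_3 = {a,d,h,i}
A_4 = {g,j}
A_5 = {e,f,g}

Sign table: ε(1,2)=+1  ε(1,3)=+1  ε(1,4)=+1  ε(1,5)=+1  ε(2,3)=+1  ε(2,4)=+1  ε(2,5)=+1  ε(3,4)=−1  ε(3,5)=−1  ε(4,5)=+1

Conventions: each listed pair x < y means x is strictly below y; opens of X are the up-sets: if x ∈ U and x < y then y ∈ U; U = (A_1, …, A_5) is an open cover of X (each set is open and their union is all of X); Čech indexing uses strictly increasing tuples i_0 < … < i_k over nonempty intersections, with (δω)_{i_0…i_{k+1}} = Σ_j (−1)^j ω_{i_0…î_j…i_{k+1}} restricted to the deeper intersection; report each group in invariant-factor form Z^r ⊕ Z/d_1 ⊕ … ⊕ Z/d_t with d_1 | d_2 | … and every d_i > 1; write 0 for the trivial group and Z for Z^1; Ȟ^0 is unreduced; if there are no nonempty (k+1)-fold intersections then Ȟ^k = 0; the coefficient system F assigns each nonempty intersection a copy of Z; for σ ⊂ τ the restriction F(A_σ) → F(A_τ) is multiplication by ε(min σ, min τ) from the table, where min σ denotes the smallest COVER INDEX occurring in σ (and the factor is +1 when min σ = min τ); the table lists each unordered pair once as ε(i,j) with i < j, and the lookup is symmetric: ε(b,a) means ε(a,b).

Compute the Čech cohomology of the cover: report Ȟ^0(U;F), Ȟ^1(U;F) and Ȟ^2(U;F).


nonempty overlaps:
  A12={c} A13={a} A14={j} A15={e,f} A23={h,i} A45={g}
C dims 5,6; δ0: rk 4, SNF 1^4
degree 0: 5−4−0 = 1 → Ȟ^0 ≅ Z
degree 1: 6−0−4 = 2 → Ȟ^1 ≅ Z^2
degree 2: 0−0−0 = 0 → Ȟ^2 ≅ 0

Ȟ^0 = Z, Ȟ^1 = Z^2 and Ȟ^2 = 0


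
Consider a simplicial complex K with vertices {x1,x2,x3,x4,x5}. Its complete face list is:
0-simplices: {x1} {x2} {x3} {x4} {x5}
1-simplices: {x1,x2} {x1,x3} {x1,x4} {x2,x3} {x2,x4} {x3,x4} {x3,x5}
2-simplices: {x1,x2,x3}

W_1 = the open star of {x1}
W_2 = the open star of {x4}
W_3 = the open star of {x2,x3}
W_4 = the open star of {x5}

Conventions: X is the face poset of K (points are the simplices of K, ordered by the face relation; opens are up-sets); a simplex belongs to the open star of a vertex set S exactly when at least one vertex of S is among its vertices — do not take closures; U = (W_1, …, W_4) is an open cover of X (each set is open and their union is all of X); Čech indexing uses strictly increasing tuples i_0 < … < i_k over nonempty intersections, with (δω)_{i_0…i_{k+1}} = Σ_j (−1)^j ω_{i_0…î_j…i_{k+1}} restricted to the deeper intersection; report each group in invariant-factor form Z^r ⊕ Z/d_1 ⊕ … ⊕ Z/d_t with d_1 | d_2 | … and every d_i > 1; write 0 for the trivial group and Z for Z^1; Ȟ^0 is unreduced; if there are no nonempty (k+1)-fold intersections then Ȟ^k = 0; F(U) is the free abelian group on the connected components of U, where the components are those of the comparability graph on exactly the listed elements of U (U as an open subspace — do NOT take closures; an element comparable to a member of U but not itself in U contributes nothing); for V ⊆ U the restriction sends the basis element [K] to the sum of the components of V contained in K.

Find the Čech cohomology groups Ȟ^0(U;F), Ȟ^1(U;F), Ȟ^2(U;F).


nonempty overlaps:
  W1={{x1},{x1,x2},{x1,x3},{x1,x4},{x1,x2,x3}} W2={{x4},{x1,x4},{x2,x4},{x3,x4}} W3={{x2},{x3},{x1,x2},{x1,x3},{x2,x3},{x2,x4},{x3,x4},{x3,x5},{x1,x2,x3}} W4={{x5},{x3,x5}}
  W12={{x1,x4}} W13={{x1,x2},{x1,x3},{x1,x2,x3}} W23={{x2,x4},{x3,x4}} W34={{x3,x5}}
components per intersection:
  W1: {{x1},{x1,x2},{x1,x3},{x1,x4},{x1,x2,x3}}
  W2: {{x4},{x1,x4},{x2,x4},{x3,x4}}
  W3: {{x2},{x3},{x1,x2},{x1,x3},{x2,x3},{x2,x4},{x3,x4},{x3,x5},{x1,x2,x3}}
  W4: {{x5},{x3,x5}}
  W12: {{x1,x4}}
  W13: {{x1,x2},{x1,x3},{x1,x2,x3}}
  W23: {{x2,x4}} {{x3,x4}}
  W34: {{x3,x5}}
C dims 4,5; δ0: rk 3, SNF 1^3
degree 0: 4−3−0 = 1 → Ȟ^0 ≅ Z
degree 1: 5−0−3 = 2 → Ȟ^1 ≅ Z^2
degree 2: 0−0−0 = 0 → Ȟ^2 ≅ 0

Ȟ^0 = Z, Ȟ^1 = Z^2 and Ȟ^2 = 0


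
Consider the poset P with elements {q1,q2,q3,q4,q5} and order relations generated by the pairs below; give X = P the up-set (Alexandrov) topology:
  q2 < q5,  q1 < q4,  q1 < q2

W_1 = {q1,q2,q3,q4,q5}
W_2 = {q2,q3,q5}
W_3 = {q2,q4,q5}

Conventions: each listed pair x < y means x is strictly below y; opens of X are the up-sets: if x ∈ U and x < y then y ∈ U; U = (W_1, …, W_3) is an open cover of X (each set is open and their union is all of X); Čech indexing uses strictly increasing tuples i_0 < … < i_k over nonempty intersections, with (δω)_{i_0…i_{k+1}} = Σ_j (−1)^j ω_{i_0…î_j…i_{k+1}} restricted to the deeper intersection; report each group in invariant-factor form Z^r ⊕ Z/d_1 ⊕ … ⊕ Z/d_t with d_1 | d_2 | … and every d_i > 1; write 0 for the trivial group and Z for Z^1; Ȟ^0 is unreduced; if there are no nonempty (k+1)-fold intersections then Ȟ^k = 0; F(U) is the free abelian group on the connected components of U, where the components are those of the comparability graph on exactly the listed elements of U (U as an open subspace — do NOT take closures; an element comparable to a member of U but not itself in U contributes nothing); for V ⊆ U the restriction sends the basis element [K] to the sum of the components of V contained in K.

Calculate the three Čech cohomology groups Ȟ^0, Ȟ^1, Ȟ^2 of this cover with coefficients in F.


Ȟ^0(U;F) ≅ Z^2; Ȟ^1(U;F) ≅ 0; Ȟ^2(U;F) ≅ 0

intersection data:
  W12={q2,q3,q5} W13={q2,q4,q5} W23={q2,q5}
  W123={q2,q5}
components per intersection:
  W1: {q1,q2,q4,q5} {q3}
  W2: {q2,q5} {q3}
  W3: {q2,q5} {q4}
  W12: {q2,q5} {q3}
  W13: {q2,q5} {q4}
  W23: {q2,q5}
  W123: {q2,q5}
C dims 6,5,1; δ0: rk 4, SNF 1^4; δ1: rk 1, SNF 1^1
Ȟ^0 = (6 − 4) − 0 = 2, so Ȟ^0 ≅ Z^2
Ȟ^1 = (5 − 1) − 4 = 0, so Ȟ^1 ≅ 0
Ȟ^2 = (1 − 0) − 1 = 0, so Ȟ^2 ≅ 0


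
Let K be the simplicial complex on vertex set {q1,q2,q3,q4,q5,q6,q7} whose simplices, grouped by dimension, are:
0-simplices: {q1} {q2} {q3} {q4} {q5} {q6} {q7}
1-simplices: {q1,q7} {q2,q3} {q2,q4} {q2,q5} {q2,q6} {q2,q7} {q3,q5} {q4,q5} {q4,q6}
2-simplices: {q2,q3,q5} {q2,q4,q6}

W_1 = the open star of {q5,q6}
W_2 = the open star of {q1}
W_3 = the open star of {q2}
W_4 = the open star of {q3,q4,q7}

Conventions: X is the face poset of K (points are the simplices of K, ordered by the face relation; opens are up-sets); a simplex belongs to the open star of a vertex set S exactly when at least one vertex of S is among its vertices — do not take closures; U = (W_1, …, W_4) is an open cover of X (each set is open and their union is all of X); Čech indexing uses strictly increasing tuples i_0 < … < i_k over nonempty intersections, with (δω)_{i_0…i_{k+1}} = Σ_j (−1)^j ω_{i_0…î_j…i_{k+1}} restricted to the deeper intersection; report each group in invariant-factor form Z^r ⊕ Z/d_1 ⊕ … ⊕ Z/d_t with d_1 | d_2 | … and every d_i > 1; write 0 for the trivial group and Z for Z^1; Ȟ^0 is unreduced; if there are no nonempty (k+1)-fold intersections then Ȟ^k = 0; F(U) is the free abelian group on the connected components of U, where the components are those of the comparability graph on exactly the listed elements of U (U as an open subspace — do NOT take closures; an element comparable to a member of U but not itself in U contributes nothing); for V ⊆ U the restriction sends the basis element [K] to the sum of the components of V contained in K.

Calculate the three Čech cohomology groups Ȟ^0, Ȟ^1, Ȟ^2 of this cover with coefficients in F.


nonempty overlaps:
  W1={{q5},{q6},{q2,q5},{q2,q6},{q3,q5},{q4,q5},{q4,q6},{q2,q3,q5},{q2,q4,q6}} W2={{q1},{q1,q7}} W3={{q2},{q2,q3},{q2,q4},{q2,q5},{q2,q6},{q2,q7},{q2,q3,q5},{q2,q4,q6}} W4={{q3},{q4},{q7},{q1,q7},{q2,q3},{q2,q4},{q2,q7},{q3,q5},{q4,q5},{q4,q6},{q2,q3,q5},{q2,q4,q6}}
  W13={{q2,q5},{q2,q6},{q2,q3,q5},{q2,q4,q6}} W14={{q3,q5},{q4,q5},{q4,q6},{q2,q3,q5},{q2,q4,q6}} W24={{q1,q7}} W34={{q2,q3},{q2,q4},{q2,q7},{q2,q3,q5},{q2,q4,q6}}
  W134={{q2,q3,q5},{q2,q4,q6}}
components per intersection:
  W1: {{q5},{q2,q5},{q3,q5},{q4,q5},{q2,q3,q5}} {{q6},{q2,q6},{q4,q6},{q2,q4,q6}}
  W2: {{q1},{q1,q7}}
  W3: {{q2},{q2,q3},{q2,q4},{q2,q5},{q2,q6},{q2,q7},{q2,q3,q5},{q2,q4,q6}}
  W4: {{q3},{q2,q3},{q3,q5},{q2,q3,q5}} {{q4},{q2,q4},{q4,q5},{q4,q6},{q2,q4,q6}} {{q7},{q1,q7},{q2,q7}}
  W13: {{q2,q5},{q2,q3,q5}} {{q2,q6},{q2,q4,q6}}
  W14: {{q3,q5},{q2,q3,q5}} {{q4,q5}} {{q4,q6},{q2,q4,q6}}
  W24: {{q1,q7}}
  W34: {{q2,q3},{q2,q3,q5}} {{q2,q4},{q2,q4,q6}} {{q2,q7}}
  W134: {{q2,q3,q5}} {{q2,q4,q6}}
C dims 7,9,2; δ0: rk 6, SNF 1^6; δ1: rk 2, SNF 1^2
degree 0: 7−6−0 = 1 → Ȟ^0 ≅ Z
degree 1: 9−2−6 = 1 → Ȟ^1 ≅ Z
degree 2: 2−0−2 = 0 → Ȟ^2 ≅ 0

Ȟ^0 = Z; Ȟ^1 = Z; Ȟ^2 = 0


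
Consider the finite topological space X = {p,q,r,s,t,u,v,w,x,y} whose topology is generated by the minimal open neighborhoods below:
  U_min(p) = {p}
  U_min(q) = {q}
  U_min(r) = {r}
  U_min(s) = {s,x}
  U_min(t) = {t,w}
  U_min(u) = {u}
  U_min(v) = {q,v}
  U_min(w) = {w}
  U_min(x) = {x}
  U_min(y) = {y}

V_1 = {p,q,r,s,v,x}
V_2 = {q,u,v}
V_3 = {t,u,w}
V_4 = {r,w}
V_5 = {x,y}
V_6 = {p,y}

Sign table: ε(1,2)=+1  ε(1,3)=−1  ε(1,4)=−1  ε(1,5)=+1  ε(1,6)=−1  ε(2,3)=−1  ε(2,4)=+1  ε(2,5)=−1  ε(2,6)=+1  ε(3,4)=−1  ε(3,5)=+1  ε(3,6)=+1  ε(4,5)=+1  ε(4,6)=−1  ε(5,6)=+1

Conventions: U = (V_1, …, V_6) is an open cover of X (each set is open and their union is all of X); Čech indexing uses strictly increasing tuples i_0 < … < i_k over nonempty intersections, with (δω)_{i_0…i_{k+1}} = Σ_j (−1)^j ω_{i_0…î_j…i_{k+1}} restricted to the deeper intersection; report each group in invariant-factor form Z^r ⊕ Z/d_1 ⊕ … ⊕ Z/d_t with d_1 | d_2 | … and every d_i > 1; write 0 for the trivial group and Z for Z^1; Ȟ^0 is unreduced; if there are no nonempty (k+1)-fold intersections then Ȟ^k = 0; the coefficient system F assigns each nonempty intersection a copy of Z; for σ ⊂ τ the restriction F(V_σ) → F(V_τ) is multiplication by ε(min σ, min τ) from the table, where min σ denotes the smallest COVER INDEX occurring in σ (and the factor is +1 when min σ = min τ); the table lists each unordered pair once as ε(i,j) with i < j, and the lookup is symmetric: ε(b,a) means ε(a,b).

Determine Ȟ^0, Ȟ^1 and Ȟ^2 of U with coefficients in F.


Ȟ^0 ≅ 0, Ȟ^1 ≅ Z ⊕ Z/2 and Ȟ^2 ≅ 0

nerve simplices:
  V12={q,v} V14={r} V15={x} V16={p} V23={u} V34={w} V56={y}
C dims 6,7; δ0: rk 6, SNF 1^5·2
degree 0: 6−6−0 = 0 → Ȟ^0 ≅ 0
degree 1: 7−0−6 = 1 plus torsion [2] → Ȟ^1 ≅ Z ⊕ Z/2
degree 2: 0−0−0 = 0 → Ȟ^2 ≅ 0


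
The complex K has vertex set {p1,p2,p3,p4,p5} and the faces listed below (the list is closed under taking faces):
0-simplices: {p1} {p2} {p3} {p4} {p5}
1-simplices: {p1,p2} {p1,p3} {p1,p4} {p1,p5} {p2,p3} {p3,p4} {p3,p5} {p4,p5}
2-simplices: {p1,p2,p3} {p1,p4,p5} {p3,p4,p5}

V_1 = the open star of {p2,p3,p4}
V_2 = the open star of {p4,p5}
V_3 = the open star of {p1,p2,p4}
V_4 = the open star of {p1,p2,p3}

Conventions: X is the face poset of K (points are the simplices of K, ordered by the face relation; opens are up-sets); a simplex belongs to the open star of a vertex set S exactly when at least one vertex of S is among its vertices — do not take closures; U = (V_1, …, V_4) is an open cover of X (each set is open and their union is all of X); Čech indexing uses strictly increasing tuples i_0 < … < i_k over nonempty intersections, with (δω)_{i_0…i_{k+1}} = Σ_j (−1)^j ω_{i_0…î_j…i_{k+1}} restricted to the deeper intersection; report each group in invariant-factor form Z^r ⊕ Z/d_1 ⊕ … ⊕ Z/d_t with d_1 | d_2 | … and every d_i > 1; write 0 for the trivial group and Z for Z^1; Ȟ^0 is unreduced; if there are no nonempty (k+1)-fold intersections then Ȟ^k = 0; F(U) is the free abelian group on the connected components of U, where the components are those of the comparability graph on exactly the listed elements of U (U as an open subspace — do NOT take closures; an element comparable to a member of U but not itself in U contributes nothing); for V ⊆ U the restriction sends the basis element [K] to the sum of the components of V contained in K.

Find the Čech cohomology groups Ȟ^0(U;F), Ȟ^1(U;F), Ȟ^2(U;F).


nerve of the cover:
  V1={{p2},{p3},{p4},{p1,p2},{p1,p3},{p1,p4},{p2,p3},{p3,p4},{p3,p5},{p4,p5},{p1,p2,p3},{p1,p4,p5},{p3,p4,p5}} V2={{p4},{p5},{p1,p4},{p1,p5},{p3,p4},{p3,p5},{p4,p5},{p1,p4,p5},{p3,p4,p5}} V3={{p1},{p2},{p4},{p1,p2},{p1,p3},{p1,p4},{p1,p5},{p2,p3},{p3,p4},{p4,p5},{p1,p2,p3},{p1,p4,p5},{p3,p4,p5}} V4={{p1},{p2},{p3},{p1,p2},{p1,p3},{p1,p4},{p1,p5},{p2,p3},{p3,p4},{p3,p5},{p1,p2,p3},{p1,p4,p5},{p3,p4,p5}}
  V12={{p4},{p1,p4},{p3,p4},{p3,p5},{p4,p5},{p1,p4,p5},{p3,p4,p5}} V13={{p2},{p4},{p1,p2},{p1,p3},{p1,p4},{p2,p3},{p3,p4},{p4,p5},{p1,p2,p3},{p1,p4,p5},{p3,p4,p5}} V14={{p2},{p3},{p1,p2},{p1,p3},{p1,p4},{p2,p3},{p3,p4},{p3,p5},{p1,p2,p3},{p1,p4,p5},{p3,p4,p5}} V23={{p4},{p1,p4},{p1,p5},{p3,p4},{p4,p5},{p1,p4,p5},{p3,p4,p5}} V24={{p1,p4},{p1,p5},{p3,p4},{p3,p5},{p1,p4,p5},{p3,p4,p5}} V34={{p1},{p2},{p1,p2},{p1,p3},{p1,p4},{p1,p5},{p2,p3},{p3,p4},{p1,p2,p3},{p1,p4,p5},{p3,p4,p5}}
  V123={{p4},{p1,p4},{p3,p4},{p4,p5},{p1,p4,p5},{p3,p4,p5}} V124={{p1,p4},{p3,p4},{p3,p5},{p1,p4,p5},{p3,p4,p5}} V134={{p2},{p1,p2},{p1,p3},{p1,p4},{p2,p3},{p3,p4},{p1,p2,p3},{p1,p4,p5},{p3,p4,p5}} V234={{p1,p4},{p1,p5},{p3,p4},{p1,p4,p5},{p3,p4,p5}}
  V1234={{p1,p4},{p3,p4},{p1,p4,p5},{p3,p4,p5}}
components per intersection:
  V1: {{p2},{p3},{p4},{p1,p2},{p1,p3},{p1,p4},{p2,p3},{p3,p4},{p3,p5},{p4,p5},{p1,p2,p3},{p1,p4,p5},{p3,p4,p5}}
  V2: {{p4},{p5},{p1,p4},{p1,p5},{p3,p4},{p3,p5},{p4,p5},{p1,p4,p5},{p3,p4,p5}}
  V3: {{p1},{p2},{p4},{p1,p2},{p1,p3},{p1,p4},{p1,p5},{p2,p3},{p3,p4},{p4,p5},{p1,p2,p3},{p1,p4,p5},{p3,p4,p5}}
  V4: {{p1},{p2},{p3},{p1,p2},{p1,p3},{p1,p4},{p1,p5},{p2,p3},{p3,p4},{p3,p5},{p1,p2,p3},{p1,p4,p5},{p3,p4,p5}}
  V12: {{p4},{p1,p4},{p3,p4},{p3,p5},{p4,p5},{p1,p4,p5},{p3,p4,p5}}
  V13: {{p2},{p1,p2},{p1,p3},{p2,p3},{p1,p2,p3}} {{p4},{p1,p4},{p3,p4},{p4,p5},{p1,p4,p5},{p3,p4,p5}}
  V14: {{p2},{p3},{p1,p2},{p1,p3},{p2,p3},{p3,p4},{p3,p5},{p1,p2,p3},{p3,p4,p5}} {{p1,p4},{p1,p4,p5}}
  V23: {{p4},{p1,p4},{p1,p5},{p3,p4},{p4,p5},{p1,p4,p5},{p3,p4,p5}}
  V24: {{p1,p4},{p1,p5},{p1,p4,p5}} {{p3,p4},{p3,p5},{p3,p4,p5}}
  V34: {{p1},{p2},{p1,p2},{p1,p3},{p1,p4},{p1,p5},{p2,p3},{p1,p2,p3},{p1,p4,p5}} {{p3,p4},{p3,p4,p5}}
  V123: {{p4},{p1,p4},{p3,p4},{p4,p5},{p1,p4,p5},{p3,p4,p5}}
  V124: {{p1,p4},{p1,p4,p5}} {{p3,p4},{p3,p5},{p3,p4,p5}}
  V134: {{p2},{p1,p2},{p1,p3},{p2,p3},{p1,p2,p3}} {{p1,p4},{p1,p4,p5}} {{p3,p4},{p3,p4,p5}}
  V234: {{p1,p4},{p1,p5},{p1,p4,p5}} {{p3,p4},{p3,p4,p5}}
  V1234: {{p1,p4},{p1,p4,p5}} {{p3,p4},{p3,p4,p5}}
C dims 4,10,8,2; δ0: rk 3, SNF 1^3; δ1: rk 6, SNF 1^6; δ2: rk 2, SNF 1^2
Ȟ^0 = (4 − 3) − 0 = 1, so Ȟ^0 ≅ Z
Ȟ^1 = (10 − 6) − 3 = 1, so Ȟ^1 ≅ Z
Ȟ^2 = (8 − 2) − 6 = 0, so Ȟ^2 ≅ 0

Ȟ^0(U;F) ≅ Z, Ȟ^1(U;F) ≅ Z and Ȟ^2(U;F) ≅ 0


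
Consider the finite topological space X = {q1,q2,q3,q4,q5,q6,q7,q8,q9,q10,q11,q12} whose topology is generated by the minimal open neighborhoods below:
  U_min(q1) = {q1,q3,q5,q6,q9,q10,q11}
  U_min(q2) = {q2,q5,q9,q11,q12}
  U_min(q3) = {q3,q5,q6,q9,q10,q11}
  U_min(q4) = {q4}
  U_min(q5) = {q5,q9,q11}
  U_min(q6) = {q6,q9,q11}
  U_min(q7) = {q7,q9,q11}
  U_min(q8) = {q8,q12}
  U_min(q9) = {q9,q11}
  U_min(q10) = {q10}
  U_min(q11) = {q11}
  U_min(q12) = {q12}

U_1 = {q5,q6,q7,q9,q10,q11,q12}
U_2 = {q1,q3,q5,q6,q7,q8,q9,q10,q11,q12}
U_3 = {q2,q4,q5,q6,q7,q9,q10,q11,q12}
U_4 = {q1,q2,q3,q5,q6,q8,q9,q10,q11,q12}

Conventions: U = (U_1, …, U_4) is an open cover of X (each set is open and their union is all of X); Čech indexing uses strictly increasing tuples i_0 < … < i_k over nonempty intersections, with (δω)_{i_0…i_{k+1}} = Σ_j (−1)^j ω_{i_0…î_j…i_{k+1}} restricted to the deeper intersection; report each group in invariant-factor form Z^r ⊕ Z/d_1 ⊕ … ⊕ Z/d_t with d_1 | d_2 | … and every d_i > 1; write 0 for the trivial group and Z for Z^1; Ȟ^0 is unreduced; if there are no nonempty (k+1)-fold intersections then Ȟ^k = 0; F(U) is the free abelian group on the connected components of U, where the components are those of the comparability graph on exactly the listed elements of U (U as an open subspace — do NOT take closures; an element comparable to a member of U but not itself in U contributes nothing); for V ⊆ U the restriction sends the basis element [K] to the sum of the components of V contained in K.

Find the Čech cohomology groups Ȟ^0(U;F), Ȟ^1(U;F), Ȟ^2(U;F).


nerve simplices:
  U12={q5,q6,q7,q9,q10,q11,q12} U13={q5,q6,q7,q9,q10,q11,q12} U14={q5,q6,q9,q10,q11,q12} U23={q5,q6,q7,q9,q10,q11,q12} U24={q1,q3,q5,q6,q8,q9,q10,q11,q12} U34={q2,q5,q6,q9,q10,q11,q12}
  U123={q5,q6,q7,q9,q10,q11,q12} U124={q5,q6,q9,q10,q11,q12} U134={q5,q6,q9,q10,q11,q12} U234={q5,q6,q9,q10,q11,q12}
  U1234={q5,q6,q9,q10,q11,q12}
components per intersection:
  U1: {q5,q6,q7,q9,q11} {q10} {q12}
  U2: {q1,q3,q5,q6,q7,q9,q10,q11} {q8,q12}
  U3: {q2,q5,q6,q7,q9,q11,q12} {q4} {q10}
  U4: {q1,q2,q3,q5,q6,q8,q9,q10,q11,q12}
  U12: {q5,q6,q7,q9,q11} {q10} {q12}
  U13: {q5,q6,q7,q9,q11} {q10} {q12}
  U14: {q5,q6,q9,q11} {q10} {q12}
  U23: {q5,q6,q7,q9,q11} {q10} {q12}
  U24: {q1,q3,q5,q6,q9,q10,q11} {q8,q12}
  U34: {q2,q5,q6,q9,q11,q12} {q10}
  U123: {q5,q6,q7,q9,q11} {q10} {q12}
  U124: {q5,q6,q9,q11} {q10} {q12}
  U134: {q5,q6,q9,q11} {q10} {q12}
  U234: {q5,q6,q9,q11} {q10} {q12}
  U1234: {q5,q6,q9,q11} {q10} {q12}
C dims 9,16,12,3; δ0: rk 7, SNF 1^7; δ1: rk 9, SNF 1^9; δ2: rk 3, SNF 1^3
degree 0: 9−7−0 = 2 → Ȟ^0 ≅ Z^2
degree 1: 16−9−7 = 0 → Ȟ^1 ≅ 0
degree 2: 12−3−9 = 0 → Ȟ^2 ≅ 0

Ȟ^0 = Z^2; Ȟ^1 = 0; Ȟ^2 = 0


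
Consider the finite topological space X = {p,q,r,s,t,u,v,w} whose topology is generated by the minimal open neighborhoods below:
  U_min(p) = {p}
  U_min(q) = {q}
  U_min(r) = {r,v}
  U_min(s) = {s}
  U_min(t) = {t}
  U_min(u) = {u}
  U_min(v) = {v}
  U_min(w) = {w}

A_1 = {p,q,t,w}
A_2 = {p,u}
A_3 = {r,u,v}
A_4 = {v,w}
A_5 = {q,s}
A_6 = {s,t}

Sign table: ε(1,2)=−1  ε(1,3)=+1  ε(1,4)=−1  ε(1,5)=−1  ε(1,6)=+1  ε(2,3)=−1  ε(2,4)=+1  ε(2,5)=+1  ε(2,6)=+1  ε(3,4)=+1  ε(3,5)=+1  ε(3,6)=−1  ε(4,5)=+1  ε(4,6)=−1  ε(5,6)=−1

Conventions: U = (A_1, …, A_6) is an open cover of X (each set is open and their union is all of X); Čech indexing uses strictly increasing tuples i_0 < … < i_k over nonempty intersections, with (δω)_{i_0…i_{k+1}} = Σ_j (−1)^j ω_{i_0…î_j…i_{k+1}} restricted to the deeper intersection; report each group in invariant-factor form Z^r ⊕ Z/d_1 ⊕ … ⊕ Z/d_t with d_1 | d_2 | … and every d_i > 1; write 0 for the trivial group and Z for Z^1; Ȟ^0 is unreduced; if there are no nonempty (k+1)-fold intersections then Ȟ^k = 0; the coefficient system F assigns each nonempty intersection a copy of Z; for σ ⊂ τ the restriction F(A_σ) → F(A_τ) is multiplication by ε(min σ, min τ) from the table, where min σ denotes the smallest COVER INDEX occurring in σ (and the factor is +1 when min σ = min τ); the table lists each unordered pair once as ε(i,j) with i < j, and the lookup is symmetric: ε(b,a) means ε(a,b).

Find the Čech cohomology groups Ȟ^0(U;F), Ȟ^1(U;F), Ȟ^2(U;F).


cover nerve:
  A12={p} A14={w} A15={q} A16={t} A23={u} A34={v} A56={s}
C dims 6,7; δ0: rk 6, SNF 1^5·2
Ȟ^0: (6−6)−0=0 ⇒ 0
Ȟ^1: (7−0)−6=1 plus torsion [2] ⇒ Z ⊕ Z/2
Ȟ^2: (0−0)−0=0 ⇒ 0

Ȟ^0 ≅ 0, Ȟ^1 ≅ Z ⊕ Z/2, Ȟ^2 ≅ 0


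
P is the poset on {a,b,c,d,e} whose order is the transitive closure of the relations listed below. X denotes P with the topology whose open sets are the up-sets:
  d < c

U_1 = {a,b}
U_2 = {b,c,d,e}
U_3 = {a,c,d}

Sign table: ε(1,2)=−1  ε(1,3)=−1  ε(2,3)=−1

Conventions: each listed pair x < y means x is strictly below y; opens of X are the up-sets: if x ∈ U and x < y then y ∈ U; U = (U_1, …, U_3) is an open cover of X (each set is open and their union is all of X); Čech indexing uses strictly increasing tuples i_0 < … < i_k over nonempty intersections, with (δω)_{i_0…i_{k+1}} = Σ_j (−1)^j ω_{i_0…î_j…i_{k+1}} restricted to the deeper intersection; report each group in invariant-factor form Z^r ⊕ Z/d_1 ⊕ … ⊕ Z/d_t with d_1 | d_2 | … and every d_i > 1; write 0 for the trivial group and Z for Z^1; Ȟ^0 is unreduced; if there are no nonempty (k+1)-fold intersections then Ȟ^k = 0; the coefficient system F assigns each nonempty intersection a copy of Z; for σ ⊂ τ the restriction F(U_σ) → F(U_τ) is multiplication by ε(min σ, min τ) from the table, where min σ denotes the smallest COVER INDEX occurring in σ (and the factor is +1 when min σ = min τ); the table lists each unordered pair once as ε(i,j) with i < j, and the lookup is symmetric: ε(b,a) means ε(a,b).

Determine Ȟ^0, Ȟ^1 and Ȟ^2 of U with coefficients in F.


nerve simplices:
  U12={b} U13={a} U23={c,d}
C dims 3,3; δ0: rk 3, SNF 1^2·2
degree 0: 3−3−0 = 0 → Ȟ^0 ≅ 0
degree 1: 3−0−3 = 0 plus torsion [2] → Ȟ^1 ≅ Z/2
degree 2: 0−0−0 = 0 → Ȟ^2 ≅ 0

Ȟ^0(U;F) ≅ 0,  Ȟ^1(U;F) ≅ Z/2,  Ȟ^2(U;F) ≅ 0


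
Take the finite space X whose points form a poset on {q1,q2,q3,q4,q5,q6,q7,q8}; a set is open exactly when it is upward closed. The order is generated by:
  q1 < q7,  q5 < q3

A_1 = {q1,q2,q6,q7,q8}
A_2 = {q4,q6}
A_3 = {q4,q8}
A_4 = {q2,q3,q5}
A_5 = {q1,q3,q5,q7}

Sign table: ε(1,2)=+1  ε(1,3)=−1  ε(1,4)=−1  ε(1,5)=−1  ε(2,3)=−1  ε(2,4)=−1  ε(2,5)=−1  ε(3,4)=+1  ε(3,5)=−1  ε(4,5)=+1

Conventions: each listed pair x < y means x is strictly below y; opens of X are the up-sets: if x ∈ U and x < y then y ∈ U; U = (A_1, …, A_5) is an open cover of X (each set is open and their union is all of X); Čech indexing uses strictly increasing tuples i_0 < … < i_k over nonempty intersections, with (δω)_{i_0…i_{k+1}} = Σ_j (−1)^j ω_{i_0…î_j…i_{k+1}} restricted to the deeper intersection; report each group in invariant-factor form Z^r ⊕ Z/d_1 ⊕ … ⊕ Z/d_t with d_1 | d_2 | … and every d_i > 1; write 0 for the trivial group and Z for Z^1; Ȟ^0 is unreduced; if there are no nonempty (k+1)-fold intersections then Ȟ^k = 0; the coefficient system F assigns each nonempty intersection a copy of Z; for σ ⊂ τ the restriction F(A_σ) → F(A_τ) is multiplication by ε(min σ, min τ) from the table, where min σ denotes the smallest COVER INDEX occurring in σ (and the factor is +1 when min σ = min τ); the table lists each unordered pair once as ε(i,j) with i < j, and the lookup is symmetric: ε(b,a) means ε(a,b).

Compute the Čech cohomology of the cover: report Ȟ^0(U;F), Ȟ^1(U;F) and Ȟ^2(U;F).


nerve simplices:
  A12={q6} A13={q8} A14={q2} A15={q1,q7} A23={q4} A45={q3,q5}
C dims 5,6; δ0: rk 4, SNF 1^4
degree 0: 5−4−0 = 1 → Ȟ^0 ≅ Z
degree 1: 6−0−4 = 2 → Ȟ^1 ≅ Z^2
degree 2: 0−0−0 = 0 → Ȟ^2 ≅ 0

Ȟ^0(U;F) ≅ Z, Ȟ^1(U;F) ≅ Z^2, Ȟ^2(U;F) ≅ 0


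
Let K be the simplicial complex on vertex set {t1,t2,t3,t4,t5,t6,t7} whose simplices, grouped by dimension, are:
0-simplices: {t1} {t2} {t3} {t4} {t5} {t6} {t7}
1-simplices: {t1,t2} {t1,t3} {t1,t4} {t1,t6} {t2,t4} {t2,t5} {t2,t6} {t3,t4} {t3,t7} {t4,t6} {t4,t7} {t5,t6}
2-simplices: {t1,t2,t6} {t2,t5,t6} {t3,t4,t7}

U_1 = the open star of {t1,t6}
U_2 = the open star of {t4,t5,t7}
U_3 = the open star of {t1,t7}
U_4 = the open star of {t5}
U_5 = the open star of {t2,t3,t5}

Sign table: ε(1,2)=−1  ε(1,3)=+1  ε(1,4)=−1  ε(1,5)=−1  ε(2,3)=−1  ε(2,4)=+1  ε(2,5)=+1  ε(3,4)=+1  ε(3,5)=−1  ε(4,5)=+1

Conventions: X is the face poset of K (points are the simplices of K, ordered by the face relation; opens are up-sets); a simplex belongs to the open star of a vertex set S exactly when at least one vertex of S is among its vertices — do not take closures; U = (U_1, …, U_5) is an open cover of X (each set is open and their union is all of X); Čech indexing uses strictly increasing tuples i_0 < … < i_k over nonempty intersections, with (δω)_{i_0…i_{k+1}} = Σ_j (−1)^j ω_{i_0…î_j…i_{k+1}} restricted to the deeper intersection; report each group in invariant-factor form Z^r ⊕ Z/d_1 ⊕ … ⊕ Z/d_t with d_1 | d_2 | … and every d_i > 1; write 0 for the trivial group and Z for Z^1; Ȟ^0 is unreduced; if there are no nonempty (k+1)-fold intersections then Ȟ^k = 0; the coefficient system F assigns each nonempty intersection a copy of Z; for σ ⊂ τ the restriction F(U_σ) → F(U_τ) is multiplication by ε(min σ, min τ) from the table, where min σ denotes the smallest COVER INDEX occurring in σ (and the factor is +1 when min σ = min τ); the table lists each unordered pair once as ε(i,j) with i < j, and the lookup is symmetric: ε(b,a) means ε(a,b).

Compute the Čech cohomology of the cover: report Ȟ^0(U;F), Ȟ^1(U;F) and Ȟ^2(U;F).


Ȟ^0(U;F) ≅ Z,  Ȟ^1(U;F) ≅ 0,  Ȟ^2(U;F) ≅ Z

nerve simplices:
  U1={{t1},{t6},{t1,t2},{t1,t3},{t1,t4},{t1,t6},{t2,t6},{t4,t6},{t5,t6},{t1,t2,t6},{t2,t5,t6}} U2={{t4},{t5},{t7},{t1,t4},{t2,t4},{t2,t5},{t3,t4},{t3,t7},{t4,t6},{t4,t7},{t5,t6},{t2,t5,t6},{t3,t4,t7}} U3={{t1},{t7},{t1,t2},{t1,t3},{t1,t4},{t1,t6},{t3,t7},{t4,t7},{t1,t2,t6},{t3,t4,t7}} U4={{t5},{t2,t5},{t5,t6},{t2,t5,t6}} U5={{t2},{t3},{t5},{t1,t2},{t1,t3},{t2,t4},{t2,t5},{t2,t6},{t3,t4},{t3,t7},{t5,t6},{t1,t2,t6},{t2,t5,t6},{t3,t4,t7}}
  U12={{t1,t4},{t4,t6},{t5,t6},{t2,t5,t6}} U13={{t1},{t1,t2},{t1,t3},{t1,t4},{t1,t6},{t1,t2,t6}} U14={{t5,t6},{t2,t5,t6}} U15={{t1,t2},{t1,t3},{t2,t6},{t5,t6},{t1,t2,t6},{t2,t5,t6}} U23={{t7},{t1,t4},{t3,t7},{t4,t7},{t3,t4,t7}} U24={{t5},{t2,t5},{t5,t6},{t2,t5,t6}} U25={{t5},{t2,t4},{t2,t5},{t3,t4},{t3,t7},{t5,t6},{t2,t5,t6},{t3,t4,t7}} U35={{t1,t2},{t1,t3},{t3,t7},{t1,t2,t6},{t3,t4,t7}} U45={{t5},{t2,t5},{t5,t6},{t2,t5,t6}}
  U123={{t1,t4}} U124={{t5,t6},{t2,t5,t6}} U125={{t5,t6},{t2,t5,t6}} U135={{t1,t2},{t1,t3},{t1,t2,t6}} U145={{t5,t6},{t2,t5,t6}} U235={{t3,t7},{t3,t4,t7}} U245={{t5},{t2,t5},{t5,t6},{t2,t5,t6}}
  U1245={{t5,t6},{t2,t5,t6}}
C dims 5,9,7,1; δ0: rk 4, SNF 1^4; δ1: rk 5, SNF 1^5; δ2: rk 1, SNF 1^1
degree 0: 5−4−0 = 1 → Ȟ^0 ≅ Z
degree 1: 9−5−4 = 0 → Ȟ^1 ≅ 0
degree 2: 7−1−5 = 1 → Ȟ^2 ≅ Z


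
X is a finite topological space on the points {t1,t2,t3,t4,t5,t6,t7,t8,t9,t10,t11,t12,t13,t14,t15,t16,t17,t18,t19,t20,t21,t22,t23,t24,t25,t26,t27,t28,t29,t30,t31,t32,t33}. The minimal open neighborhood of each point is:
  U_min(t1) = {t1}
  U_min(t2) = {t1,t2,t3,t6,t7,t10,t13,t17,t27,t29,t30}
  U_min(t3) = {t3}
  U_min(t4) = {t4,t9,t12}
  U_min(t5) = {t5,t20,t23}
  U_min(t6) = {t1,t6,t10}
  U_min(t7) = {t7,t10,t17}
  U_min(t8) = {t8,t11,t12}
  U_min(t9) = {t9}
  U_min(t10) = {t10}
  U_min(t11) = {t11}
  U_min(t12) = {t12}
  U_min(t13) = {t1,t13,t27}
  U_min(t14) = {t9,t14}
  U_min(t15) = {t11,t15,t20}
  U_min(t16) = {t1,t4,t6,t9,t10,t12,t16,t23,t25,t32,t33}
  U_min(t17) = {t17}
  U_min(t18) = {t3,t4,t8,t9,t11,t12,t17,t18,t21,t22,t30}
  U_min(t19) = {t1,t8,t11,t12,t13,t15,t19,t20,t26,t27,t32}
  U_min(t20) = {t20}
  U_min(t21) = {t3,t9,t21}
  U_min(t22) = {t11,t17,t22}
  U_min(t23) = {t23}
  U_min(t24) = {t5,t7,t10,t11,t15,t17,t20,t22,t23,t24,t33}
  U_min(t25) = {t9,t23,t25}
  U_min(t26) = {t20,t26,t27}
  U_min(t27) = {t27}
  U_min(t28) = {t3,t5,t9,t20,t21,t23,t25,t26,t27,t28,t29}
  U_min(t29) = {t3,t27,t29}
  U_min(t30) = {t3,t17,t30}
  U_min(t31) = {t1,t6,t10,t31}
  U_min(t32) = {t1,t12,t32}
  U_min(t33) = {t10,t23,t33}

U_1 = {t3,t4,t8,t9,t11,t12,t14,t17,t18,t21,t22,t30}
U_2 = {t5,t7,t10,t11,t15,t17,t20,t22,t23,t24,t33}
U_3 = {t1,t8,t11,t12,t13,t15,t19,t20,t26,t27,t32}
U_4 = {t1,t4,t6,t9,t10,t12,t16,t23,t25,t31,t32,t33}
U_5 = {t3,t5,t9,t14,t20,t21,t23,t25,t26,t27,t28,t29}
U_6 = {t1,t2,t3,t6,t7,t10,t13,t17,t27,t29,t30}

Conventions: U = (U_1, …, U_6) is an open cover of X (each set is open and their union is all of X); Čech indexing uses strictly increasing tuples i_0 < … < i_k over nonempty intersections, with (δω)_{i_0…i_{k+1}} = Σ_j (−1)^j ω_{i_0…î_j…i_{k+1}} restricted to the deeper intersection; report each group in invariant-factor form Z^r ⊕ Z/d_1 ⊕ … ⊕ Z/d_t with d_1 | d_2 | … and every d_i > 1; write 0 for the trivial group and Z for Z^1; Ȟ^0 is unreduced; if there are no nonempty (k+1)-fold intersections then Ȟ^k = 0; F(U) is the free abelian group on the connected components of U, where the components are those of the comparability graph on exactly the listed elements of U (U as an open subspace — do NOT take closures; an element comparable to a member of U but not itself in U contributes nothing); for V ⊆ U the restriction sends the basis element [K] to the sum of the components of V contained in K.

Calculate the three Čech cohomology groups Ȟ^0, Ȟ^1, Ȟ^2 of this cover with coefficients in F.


nonempty intersections:
  U12={t11,t17,t22} U13={t8,t11,t12} U14={t4,t9,t12} U15={t3,t9,t14,t21} U16={t3,t17,t30} U23={t11,t15,t20} U24={t10,t23,t33} U25={t5,t20,t23} U26={t7,t10,t17} U34={t1,t12,t32} U35={t20,t26,t27} U36={t1,t13,t27} U45={t9,t23,t25} U46={t1,t6,t10} U56={t3,t27,t29}
  U123={t11} U126={t17} U134={t12} U145={t9} U156={t3} U235={t20} U245={t23} U246={t10} U346={t1} U356={t27}
components per intersection:
  U1: {t3,t4,t8,t9,t11,t12,t14,t17,t18,t21,t22,t30}
  U2: {t5,t7,t10,t11,t15,t17,t20,t22,t23,t24,t33}
  U3: {t1,t8,t11,t12,t13,t15,t19,t20,t26,t27,t32}
  U4: {t1,t4,t6,t9,t10,t12,t16,t23,t25,t31,t32,t33}
  U5: {t3,t5,t9,t14,t20,t21,t23,t25,t26,t27,t28,t29}
  U6: {t1,t2,t3,t6,t7,t10,t13,t17,t27,t29,t30}
  U12: {t11,t17,t22}
  U13: {t8,t11,t12}
  U14: {t4,t9,t12}
  U15: {t3,t9,t14,t21}
  U16: {t3,t17,t30}
  U23: {t11,t15,t20}
  U24: {t10,t23,t33}
  U25: {t5,t20,t23}
  U26: {t7,t10,t17}
  U34: {t1,t12,t32}
  U35: {t20,t26,t27}
  U36: {t1,t13,t27}
  U45: {t9,t23,t25}
  U46: {t1,t6,t10}
  U56: {t3,t27,t29}
  U123: {t11}
  U126: {t17}
  U134: {t12}
  U145: {t9}
  U156: {t3}
  U235: {t20}
  U245: {t23}
  U246: {t10}
  U346: {t1}
  U356: {t27}
C dims 6,15,10; δ0: rk 5, SNF 1^5; δ1: rk 10, SNF 1^9·2
Ȟ^0: (6−5)−0=1 ⇒ Z
Ȟ^1: (15−10)−5=0 ⇒ 0
Ȟ^2: (10−0)−10=0 plus torsion [2] ⇒ Z/2

Ȟ^0(U;F) ≅ Z, Ȟ^1(U;F) ≅ 0 and Ȟ^2(U;F) ≅ Z/2


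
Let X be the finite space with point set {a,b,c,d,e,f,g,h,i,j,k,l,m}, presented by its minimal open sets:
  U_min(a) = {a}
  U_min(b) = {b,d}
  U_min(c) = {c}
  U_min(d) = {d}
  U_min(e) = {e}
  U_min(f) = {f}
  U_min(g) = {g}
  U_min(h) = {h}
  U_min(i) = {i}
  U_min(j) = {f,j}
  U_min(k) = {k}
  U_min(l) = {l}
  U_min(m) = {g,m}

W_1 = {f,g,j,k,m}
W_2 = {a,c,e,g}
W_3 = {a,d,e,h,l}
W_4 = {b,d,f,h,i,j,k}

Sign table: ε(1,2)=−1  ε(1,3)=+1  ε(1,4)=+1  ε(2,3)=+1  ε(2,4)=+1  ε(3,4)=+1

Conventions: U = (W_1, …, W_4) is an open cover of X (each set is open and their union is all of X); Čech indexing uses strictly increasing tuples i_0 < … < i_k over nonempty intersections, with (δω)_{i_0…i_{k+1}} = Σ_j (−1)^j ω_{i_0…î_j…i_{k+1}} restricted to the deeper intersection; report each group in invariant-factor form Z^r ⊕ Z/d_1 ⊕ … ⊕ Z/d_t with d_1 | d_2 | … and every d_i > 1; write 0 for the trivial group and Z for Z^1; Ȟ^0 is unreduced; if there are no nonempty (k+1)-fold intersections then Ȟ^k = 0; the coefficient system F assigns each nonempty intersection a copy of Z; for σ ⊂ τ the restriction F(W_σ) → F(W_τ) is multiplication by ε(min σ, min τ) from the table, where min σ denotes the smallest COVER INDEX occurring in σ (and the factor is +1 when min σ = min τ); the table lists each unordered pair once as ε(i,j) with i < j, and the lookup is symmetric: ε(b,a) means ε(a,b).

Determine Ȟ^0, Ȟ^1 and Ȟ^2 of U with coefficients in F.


Ȟ^0(U;F) ≅ 0, Ȟ^1(U;F) ≅ Z/2 and Ȟ^2(U;F) ≅ 0

intersection data:
  W12={g} W14={f,j,k} W23={a,e} W34={d,h}
C dims 4,4; δ0: rk 4, SNF 1^3·2
Ȟ^0 = (4 − 4) − 0 = 0, so Ȟ^0 ≅ 0
Ȟ^1 = (4 − 0) − 4 = 0 plus torsion [2], so Ȟ^1 ≅ Z/2
Ȟ^2 = (0 − 0) − 0 = 0, so Ȟ^2 ≅ 0


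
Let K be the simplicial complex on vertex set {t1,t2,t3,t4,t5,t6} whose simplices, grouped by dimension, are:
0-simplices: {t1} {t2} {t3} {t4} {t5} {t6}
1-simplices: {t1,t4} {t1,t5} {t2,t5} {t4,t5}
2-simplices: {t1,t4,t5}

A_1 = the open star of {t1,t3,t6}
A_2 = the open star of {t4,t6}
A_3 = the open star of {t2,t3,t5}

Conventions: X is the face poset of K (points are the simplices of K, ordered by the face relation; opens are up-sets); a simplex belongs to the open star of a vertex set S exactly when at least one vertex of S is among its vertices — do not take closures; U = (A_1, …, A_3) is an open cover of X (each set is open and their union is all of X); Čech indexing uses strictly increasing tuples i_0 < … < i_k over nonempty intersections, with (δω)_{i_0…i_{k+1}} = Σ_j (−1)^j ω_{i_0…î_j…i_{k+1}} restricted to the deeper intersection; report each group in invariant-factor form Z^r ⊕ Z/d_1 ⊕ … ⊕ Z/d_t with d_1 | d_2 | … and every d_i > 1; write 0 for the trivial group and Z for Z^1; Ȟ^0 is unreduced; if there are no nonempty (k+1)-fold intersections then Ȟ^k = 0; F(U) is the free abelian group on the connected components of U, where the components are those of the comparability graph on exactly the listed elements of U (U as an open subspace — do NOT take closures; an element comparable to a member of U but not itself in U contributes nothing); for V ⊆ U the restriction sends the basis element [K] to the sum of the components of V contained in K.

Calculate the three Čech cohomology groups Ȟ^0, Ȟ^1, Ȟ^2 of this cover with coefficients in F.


Ȟ^0(U;F) ≅ Z^3,  Ȟ^1(U;F) ≅ 0,  Ȟ^2(U;F) ≅ 0

nerve of the cover:
  A1={{t1},{t3},{t6},{t1,t4},{t1,t5},{t1,t4,t5}} A2={{t4},{t6},{t1,t4},{t4,t5},{t1,t4,t5}} A3={{t2},{t3},{t5},{t1,t5},{t2,t5},{t4,t5},{t1,t4,t5}}
  A12={{t6},{t1,t4},{t1,t4,t5}} A13={{t3},{t1,t5},{t1,t4,t5}} A23={{t4,t5},{t1,t4,t5}}
  A123={{t1,t4,t5}}
components per intersection:
  A1: {{t1},{t1,t4},{t1,t5},{t1,t4,t5}} {{t3}} {{t6}}
  A2: {{t4},{t1,t4},{t4,t5},{t1,t4,t5}} {{t6}}
  A3: {{t2},{t5},{t1,t5},{t2,t5},{t4,t5},{t1,t4,t5}} {{t3}}
  A12: {{t6}} {{t1,t4},{t1,t4,t5}}
  A13: {{t3}} {{t1,t5},{t1,t4,t5}}
  A23: {{t4,t5},{t1,t4,t5}}
  A123: {{t1,t4,t5}}
C dims 7,5,1; δ0: rk 4, SNF 1^4; δ1: rk 1, SNF 1^1
Ȟ^0 = (7 − 4) − 0 = 3, so Ȟ^0 ≅ Z^3
Ȟ^1 = (5 − 1) − 4 = 0, so Ȟ^1 ≅ 0
Ȟ^2 = (1 − 0) − 1 = 0, so Ȟ^2 ≅ 0


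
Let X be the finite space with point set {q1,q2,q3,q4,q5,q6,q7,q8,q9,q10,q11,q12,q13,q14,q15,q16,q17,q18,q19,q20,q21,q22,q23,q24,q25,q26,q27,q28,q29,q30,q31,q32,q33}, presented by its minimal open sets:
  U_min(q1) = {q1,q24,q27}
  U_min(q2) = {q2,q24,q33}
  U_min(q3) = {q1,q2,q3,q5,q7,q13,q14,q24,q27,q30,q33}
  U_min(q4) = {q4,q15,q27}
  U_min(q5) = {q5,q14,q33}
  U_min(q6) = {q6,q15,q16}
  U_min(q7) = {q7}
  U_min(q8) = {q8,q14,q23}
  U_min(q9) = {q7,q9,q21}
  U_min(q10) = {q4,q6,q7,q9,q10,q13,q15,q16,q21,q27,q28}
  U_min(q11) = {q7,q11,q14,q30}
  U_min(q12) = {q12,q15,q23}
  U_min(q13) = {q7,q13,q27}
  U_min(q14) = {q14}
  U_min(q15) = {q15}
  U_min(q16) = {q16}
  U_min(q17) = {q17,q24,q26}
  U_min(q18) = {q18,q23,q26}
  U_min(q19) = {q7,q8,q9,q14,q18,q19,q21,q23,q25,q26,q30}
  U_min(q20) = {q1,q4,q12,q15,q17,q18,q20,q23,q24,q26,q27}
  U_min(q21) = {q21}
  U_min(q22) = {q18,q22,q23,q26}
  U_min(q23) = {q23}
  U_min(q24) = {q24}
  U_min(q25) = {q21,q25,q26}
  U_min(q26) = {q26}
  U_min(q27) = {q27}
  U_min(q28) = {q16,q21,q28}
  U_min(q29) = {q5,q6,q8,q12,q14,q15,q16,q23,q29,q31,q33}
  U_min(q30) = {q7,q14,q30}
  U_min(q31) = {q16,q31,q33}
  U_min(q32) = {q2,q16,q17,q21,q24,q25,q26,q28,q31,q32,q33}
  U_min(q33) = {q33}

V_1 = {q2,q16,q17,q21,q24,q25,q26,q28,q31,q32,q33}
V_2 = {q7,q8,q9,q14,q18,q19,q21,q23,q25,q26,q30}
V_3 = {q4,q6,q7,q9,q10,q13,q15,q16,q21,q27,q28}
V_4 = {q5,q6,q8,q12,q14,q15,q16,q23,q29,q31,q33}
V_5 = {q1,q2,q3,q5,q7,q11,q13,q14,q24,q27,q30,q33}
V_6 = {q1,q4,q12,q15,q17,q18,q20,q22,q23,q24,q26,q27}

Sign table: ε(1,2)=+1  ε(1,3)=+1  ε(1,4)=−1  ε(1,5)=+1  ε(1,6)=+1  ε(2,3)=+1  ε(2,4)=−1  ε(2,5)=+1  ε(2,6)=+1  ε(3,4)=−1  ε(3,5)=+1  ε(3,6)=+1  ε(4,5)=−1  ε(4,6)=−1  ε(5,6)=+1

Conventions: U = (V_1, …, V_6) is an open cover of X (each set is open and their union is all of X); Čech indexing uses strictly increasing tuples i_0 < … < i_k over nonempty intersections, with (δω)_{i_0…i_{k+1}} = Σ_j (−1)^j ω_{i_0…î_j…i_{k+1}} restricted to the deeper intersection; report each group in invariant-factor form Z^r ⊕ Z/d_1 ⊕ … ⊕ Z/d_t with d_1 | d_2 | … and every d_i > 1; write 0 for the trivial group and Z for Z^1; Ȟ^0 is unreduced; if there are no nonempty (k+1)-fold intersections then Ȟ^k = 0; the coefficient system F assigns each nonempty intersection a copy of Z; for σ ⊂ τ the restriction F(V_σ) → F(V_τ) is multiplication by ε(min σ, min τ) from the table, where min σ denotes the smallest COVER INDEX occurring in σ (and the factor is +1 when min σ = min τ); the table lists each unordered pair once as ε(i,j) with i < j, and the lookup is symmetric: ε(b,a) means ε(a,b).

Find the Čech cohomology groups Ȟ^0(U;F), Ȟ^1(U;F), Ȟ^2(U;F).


Ȟ^0(U;F) ≅ Z, Ȟ^1(U;F) ≅ 0, Ȟ^2(U;F) ≅ Z/2

nonempty overlaps:
  V12={q21,q25,q26} V13={q16,q21,q28} V14={q16,q31,q33} V15={q2,q24,q33} V16={q17,q24,q26} V23={q7,q9,q21} V24={q8,q14,q23} V25={q7,q14,q30} V26={q18,q23,q26} V34={q6,q15,q16} V35={q7,q13,q27} V36={q4,q15,q27} V45={q5,q14,q33} V46={q12,q15,q23} V56={q1,q24,q27}
  V123={q21} V126={q26} V134={q16} V145={q33} V156={q24} V235={q7} V245={q14} V246={q23} V346={q15} V356={q27}
C dims 6,15,10; δ0: rk 5, SNF 1^5; δ1: rk 10, SNF 1^9·2
degree 0: 6−5−0 = 1 → Ȟ^0 ≅ Z
degree 1: 15−10−5 = 0 → Ȟ^1 ≅ 0
degree 2: 10−0−10 = 0 plus torsion [2] → Ȟ^2 ≅ Z/2


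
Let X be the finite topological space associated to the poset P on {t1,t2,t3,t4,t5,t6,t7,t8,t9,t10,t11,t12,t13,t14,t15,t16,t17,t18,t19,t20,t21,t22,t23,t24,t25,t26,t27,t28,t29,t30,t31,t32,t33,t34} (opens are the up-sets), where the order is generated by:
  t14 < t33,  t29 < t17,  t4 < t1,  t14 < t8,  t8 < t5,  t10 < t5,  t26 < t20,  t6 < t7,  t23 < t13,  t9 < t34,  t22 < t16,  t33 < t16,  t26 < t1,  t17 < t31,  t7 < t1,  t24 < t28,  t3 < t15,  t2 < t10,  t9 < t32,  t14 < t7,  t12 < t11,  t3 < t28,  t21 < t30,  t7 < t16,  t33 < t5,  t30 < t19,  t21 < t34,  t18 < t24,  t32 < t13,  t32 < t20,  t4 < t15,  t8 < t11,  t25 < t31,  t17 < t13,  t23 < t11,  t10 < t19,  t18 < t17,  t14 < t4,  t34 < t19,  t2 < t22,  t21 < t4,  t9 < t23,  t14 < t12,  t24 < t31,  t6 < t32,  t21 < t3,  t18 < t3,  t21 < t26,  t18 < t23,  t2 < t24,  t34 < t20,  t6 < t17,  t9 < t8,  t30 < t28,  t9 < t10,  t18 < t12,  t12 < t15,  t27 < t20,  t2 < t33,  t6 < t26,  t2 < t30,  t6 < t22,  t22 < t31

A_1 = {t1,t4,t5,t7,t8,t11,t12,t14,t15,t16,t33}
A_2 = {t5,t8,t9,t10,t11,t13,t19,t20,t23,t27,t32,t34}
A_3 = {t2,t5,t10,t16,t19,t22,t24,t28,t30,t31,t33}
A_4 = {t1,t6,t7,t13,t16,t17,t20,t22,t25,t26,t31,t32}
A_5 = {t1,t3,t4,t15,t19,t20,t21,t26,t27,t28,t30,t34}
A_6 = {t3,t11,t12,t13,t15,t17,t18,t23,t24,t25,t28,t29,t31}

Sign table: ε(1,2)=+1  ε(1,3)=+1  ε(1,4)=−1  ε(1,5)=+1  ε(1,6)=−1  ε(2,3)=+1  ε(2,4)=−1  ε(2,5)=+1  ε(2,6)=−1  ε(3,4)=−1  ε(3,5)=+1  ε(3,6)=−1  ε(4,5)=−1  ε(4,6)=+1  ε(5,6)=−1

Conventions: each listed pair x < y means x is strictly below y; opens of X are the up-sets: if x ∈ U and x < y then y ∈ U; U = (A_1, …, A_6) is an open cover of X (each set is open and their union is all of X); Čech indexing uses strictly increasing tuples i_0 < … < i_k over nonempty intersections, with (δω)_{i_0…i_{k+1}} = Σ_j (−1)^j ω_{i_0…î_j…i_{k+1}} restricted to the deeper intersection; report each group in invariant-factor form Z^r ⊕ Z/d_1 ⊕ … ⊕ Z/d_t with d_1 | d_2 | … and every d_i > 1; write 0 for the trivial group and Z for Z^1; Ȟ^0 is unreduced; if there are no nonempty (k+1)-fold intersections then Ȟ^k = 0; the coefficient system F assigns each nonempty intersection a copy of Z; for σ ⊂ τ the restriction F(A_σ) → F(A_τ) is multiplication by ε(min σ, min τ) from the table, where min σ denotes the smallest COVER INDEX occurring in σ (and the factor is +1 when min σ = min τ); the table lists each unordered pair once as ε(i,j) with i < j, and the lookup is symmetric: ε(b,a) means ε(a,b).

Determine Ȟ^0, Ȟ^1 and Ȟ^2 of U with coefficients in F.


nonempty overlaps:
  A12={t5,t8,t11} A13={t5,t16,t33} A14={t1,t7,t16} A15={t1,t4,t15} A16={t11,t12,t15} A23={t5,t10,t19} A24={t13,t20,t32} A25={t19,t20,t27,t34} A26={t11,t13,t23} A34={t16,t22,t31} A35={t19,t28,t30} A36={t24,t28,t31} A45={t1,t20,t26} A46={t13,t17,t25,t31} A56={t3,t15,t28}
  A123={t5} A126={t11} A134={t16} A145={t1} A156={t15} A235={t19} A245={t20} A246={t13} A346={t31} A356={t28}
C dims 6,15,10; δ0: rk 5, SNF 1^5; δ1: rk 10, SNF 1^9·2
degree 0: 6−5−0 = 1 → Ȟ^0 ≅ Z
degree 1: 15−10−5 = 0 → Ȟ^1 ≅ 0
degree 2: 10−0−10 = 0 plus torsion [2] → Ȟ^2 ≅ Z/2

Ȟ^0 = Z; Ȟ^1 = 0; Ȟ^2 = Z/2
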